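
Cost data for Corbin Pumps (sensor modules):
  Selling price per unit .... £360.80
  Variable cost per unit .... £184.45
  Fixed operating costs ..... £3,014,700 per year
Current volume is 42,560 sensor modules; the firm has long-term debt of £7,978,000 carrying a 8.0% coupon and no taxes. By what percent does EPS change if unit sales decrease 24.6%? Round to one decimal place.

-47.9%

Total contribution margin = 42,560 × £176.35 = £7,505,456.00.
Operating income = contribution − fixed costs = £7,505,456.00 − £3,014,700 = £4,490,756.00.
After interest of £638,240.00, pre-tax earnings = £3,852,516.00.
Degree of combined leverage = contribution ÷ (EBIT − I) = £7,505,456.00 ÷ £3,852,516.00 = 1.9482.
EPS therefore changes by 1.9482 × (-24.6%) = -47.9%.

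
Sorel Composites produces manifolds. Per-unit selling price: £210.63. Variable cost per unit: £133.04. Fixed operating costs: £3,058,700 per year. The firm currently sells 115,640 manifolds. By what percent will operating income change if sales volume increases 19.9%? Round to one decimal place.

At 115,640 units, contribution = 115,640 × £77.59 = £8,972,507.60.
Operating income = contribution − fixed costs = £8,972,507.60 − £3,058,700 = £5,913,807.60.
So DOL = total CM / EBIT = £8,972,507.60 / £5,913,807.60 = 1.5172.
Operating income changes by 1.5172 × +19.9% = +30.2%.

+30.2%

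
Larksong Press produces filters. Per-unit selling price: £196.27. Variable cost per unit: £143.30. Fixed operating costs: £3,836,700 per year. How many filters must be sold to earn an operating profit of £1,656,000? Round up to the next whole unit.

Unit CM = price − variable cost = £196.27 − £143.30 = £52.97.
Required volume = (fixed costs + target profit) ÷ CM = (£3,836,700 + £1,656,000) ÷ £52.97 = 103,694.54, so 103,695 filters.

103,695 filters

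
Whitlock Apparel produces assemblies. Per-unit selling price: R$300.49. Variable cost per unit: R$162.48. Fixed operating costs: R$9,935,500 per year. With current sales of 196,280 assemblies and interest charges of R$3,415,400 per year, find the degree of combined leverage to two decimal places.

At 196,280 units, contribution = 196,280 × R$138.01 = R$27,088,602.80.
Operating income = contribution − fixed costs = R$27,088,602.80 − R$9,935,500 = R$17,153,102.80. Interest = R$3,415,400.00.
DOL = R$27,088,602.80 ÷ R$17,153,102.80 = 1.5792; DFL = R$17,153,102.80 ÷ R$13,737,702.80 = 1.2486.
Combined leverage = 1.5792 × 1.2486 = 1.9718.

1.97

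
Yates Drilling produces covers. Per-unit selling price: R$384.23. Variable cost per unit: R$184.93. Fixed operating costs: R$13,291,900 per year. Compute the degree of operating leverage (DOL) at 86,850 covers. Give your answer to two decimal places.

At 86,850 units, contribution = 86,850 × R$199.30 = R$17,309,205.00.
EBIT = R$17,309,205.00 − R$13,291,900 = R$4,017,305.00.
So DOL = total CM / EBIT = R$17,309,205.00 / R$4,017,305.00 = 4.3087.

4.31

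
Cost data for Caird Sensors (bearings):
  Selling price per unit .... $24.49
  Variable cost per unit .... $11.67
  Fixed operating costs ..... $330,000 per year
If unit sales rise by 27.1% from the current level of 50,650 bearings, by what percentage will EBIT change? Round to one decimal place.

At 50,650 units, contribution = 50,650 × $12.82 = $649,333.00.
Subtracting fixed costs: EBIT = $649,333.00 − $330,000 = $319,333.00.
DOL = contribution ÷ EBIT = $649,333.00 ÷ $319,333.00 = 2.0334.
Operating income changes by 2.0334 × +27.1% = +55.1%.

+55.1%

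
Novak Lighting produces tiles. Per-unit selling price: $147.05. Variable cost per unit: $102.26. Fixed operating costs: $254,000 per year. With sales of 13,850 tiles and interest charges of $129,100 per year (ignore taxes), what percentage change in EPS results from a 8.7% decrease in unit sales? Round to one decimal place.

Contribution at this volume is 13,850 × $44.79 = $620,341.50.
EBIT = $620,341.50 − $254,000 = $366,341.50.
After interest of $129,100.00, pre-tax earnings = $237,241.50.
Degree of combined leverage = contribution ÷ (EBIT − I) = $620,341.50 ÷ $237,241.50 = 2.6148.
%ΔEPS = DCL × %ΔSales = 2.6148 × -8.7% = -22.7%.

-22.7%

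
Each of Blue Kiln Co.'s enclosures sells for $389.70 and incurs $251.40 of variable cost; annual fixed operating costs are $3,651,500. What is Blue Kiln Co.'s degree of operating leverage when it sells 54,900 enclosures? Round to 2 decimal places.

1.93

At 54,900 units, contribution = 54,900 × $138.30 = $7,592,670.00.
Subtracting fixed costs: EBIT = $7,592,670.00 − $3,651,500 = $3,941,170.00.
DOL = contribution ÷ EBIT = $7,592,670.00 ÷ $3,941,170.00 = 1.9265.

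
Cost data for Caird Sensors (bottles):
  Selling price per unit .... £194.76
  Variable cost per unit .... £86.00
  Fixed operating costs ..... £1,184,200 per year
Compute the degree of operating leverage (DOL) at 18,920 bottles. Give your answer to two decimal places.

2.36

At 18,920 units, contribution = 18,920 × £108.76 = £2,057,739.20.
Subtracting fixed costs: EBIT = £2,057,739.20 − £1,184,200 = £873,539.20.
Degree of operating leverage = £2,057,739.20 / £873,539.20 = 2.3556.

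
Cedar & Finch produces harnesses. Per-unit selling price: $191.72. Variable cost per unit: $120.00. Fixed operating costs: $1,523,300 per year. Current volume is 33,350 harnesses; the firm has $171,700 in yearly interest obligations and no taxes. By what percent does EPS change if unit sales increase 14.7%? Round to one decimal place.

+50.5%

Contribution at this volume is 33,350 × $71.72 = $2,391,862.00.
EBIT = $2,391,862.00 − $1,523,300 = $868,562.00.
Interest = $171,700.00, so EBIT − I = $696,862.00.
DCL = total CM / (EBIT − I) = $2,391,862.00 / $696,862.00 = 3.4323.
EPS therefore changes by 3.4323 × (+14.7%) = +50.5%.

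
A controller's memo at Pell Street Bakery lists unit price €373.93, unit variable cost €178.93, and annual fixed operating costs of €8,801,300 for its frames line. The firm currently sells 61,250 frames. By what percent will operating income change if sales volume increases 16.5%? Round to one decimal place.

Contribution at this volume is 61,250 × €195.00 = €11,943,750.00.
EBIT = €11,943,750.00 − €8,801,300 = €3,142,450.00.
So DOL = total CM / EBIT = €11,943,750.00 / €3,142,450.00 = 3.8008.
%ΔEBIT = DOL × %ΔSales = 3.8008 × +16.5% = +62.7%.

+62.7%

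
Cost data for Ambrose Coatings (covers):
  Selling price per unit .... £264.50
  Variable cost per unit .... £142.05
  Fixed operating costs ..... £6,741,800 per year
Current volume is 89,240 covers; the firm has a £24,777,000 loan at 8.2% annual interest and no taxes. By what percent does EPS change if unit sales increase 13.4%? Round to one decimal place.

At 89,240 units, contribution = 89,240 × £122.45 = £10,927,438.00.
Operating income = contribution − fixed costs = £10,927,438.00 − £6,741,800 = £4,185,638.00.
After interest of £2,031,714.00, pre-tax earnings = £2,153,924.00.
Degree of combined leverage = contribution ÷ (EBIT − I) = £10,927,438.00 ÷ £2,153,924.00 = 5.0733.
EPS therefore changes by 5.0733 × (+13.4%) = +68.0%.

+68.0%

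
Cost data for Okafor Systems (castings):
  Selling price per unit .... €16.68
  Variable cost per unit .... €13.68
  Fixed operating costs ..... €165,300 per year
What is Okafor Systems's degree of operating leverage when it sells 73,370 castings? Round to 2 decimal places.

Contribution at this volume is 73,370 × €3.00 = €220,110.00.
Subtracting fixed costs: EBIT = €220,110.00 − €165,300 = €54,810.00.
So DOL = total CM / EBIT = €220,110.00 / €54,810.00 = 4.0159.

4.02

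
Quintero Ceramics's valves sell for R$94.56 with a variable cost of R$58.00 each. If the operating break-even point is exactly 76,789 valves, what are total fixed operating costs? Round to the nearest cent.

Contribution margin per unit = R$94.56 − R$58.00 = R$36.56.
Since BE = FC / CM, FC = 76,789 × R$36.56 = R$2,807,405.84.

R$2,807,405.84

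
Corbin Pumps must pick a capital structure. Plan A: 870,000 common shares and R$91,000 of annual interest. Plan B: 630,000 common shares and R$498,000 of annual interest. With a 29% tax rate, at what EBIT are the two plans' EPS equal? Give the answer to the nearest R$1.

R$1,566,375

At indifference, (EBIT − 91,000)(1 − t)/870,000 = (EBIT − 498,000)(1 − t)/630,000.
Cancelling (1 − t) and cross-multiplying: 630,000·(EBIT − 91,000) = 870,000·(EBIT − 498,000).
EBIT × (870,000 − 630,000) = 498,000 × 870,000 − 91,000 × 630,000 = 375,930,000,000, so EBIT = 375,930,000,000 ÷ 240,000 = 1,566,375.00.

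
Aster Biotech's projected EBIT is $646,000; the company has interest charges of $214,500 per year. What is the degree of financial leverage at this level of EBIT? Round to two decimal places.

1.50

Annual interest charges come to $214,500.00.
DFL = EBIT ÷ (EBIT − I) = $646,000 ÷ ($646,000 − $214,500.00) = $646,000 ÷ $431,500.00 = 1.4971.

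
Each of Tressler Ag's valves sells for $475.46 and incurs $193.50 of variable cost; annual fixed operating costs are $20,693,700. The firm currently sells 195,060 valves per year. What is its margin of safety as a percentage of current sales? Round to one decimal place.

62.4%

Contribution margin per unit = $475.46 − $193.50 = $281.96. Break-even units = $20,693,700 ÷ $281.96 = 73,392.33; break-even revenue = 73,392.33 × $475.46 = $34,895,114.92.
Current sales = 195,060 × $475.46 = $92,743,227.60.
Margin of safety = ($92,743,227.60 − $34,895,114.92) ÷ $92,743,227.60 = 62.4%.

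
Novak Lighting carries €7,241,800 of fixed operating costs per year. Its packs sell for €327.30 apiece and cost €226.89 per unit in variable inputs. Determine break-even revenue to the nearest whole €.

€23,605,628

CM per unit = €327.30 − €226.89 = €100.41; CM ratio = €100.41 / €327.30 = 0.3068.
Break-even revenue = fixed costs × price ÷ CM = €7,241,800 × €327.30 ÷ €100.41 = €23,605,628.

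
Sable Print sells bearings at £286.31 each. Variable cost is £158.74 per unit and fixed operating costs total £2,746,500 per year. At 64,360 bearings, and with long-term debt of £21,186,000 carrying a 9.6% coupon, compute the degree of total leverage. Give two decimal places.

Contribution at this volume is 64,360 × £127.57 = £8,210,405.20.
EBIT = £8,210,405.20 − £2,746,500 = £5,463,905.20. Interest = £2,033,856.00.
DOL = £8,210,405.20 ÷ £5,463,905.20 = 1.5027; DFL = £5,463,905.20 ÷ £3,430,049.20 = 1.5930.
DCL = DOL × DFL = 1.5027 × 1.5930 = 2.3938.

2.39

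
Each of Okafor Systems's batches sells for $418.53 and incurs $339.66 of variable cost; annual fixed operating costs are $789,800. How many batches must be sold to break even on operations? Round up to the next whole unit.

10,014 batches

Each unit contributes $418.53 − $339.66 = $78.87.
Break-even Q = $789,800 / $78.87 = 10,013.95 → 10,014 batches.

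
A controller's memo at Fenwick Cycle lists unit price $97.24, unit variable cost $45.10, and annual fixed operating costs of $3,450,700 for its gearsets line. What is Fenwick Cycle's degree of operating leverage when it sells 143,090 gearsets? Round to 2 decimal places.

At 143,090 units, contribution = 143,090 × $52.14 = $7,460,712.60.
EBIT = $7,460,712.60 − $3,450,700 = $4,010,012.60.
So DOL = total CM / EBIT = $7,460,712.60 / $4,010,012.60 = 1.8605.

1.86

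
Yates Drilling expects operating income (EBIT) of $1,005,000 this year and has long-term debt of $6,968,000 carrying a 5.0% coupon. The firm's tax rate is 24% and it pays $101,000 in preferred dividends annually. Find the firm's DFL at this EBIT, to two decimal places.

Interest = $348,400.00.
Pre-tax preferred-dividend burden = $101,000 ÷ (1 − 0.24) = $132,894.74.
DFL = EBIT ÷ [EBIT − I − D_p/(1−t)] = $1,005,000 ÷ [$1,005,000 − $348,400.00 − $132,894.74] = $1,005,000 ÷ $523,705.26 = 1.9190.

1.92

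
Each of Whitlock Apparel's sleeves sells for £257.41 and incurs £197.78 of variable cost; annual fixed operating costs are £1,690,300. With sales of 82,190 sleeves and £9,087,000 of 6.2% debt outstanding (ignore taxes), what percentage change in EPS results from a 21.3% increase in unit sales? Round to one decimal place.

Contribution at this volume is 82,190 × £59.63 = £4,900,989.70.
EBIT = £4,900,989.70 − £1,690,300 = £3,210,689.70.
Interest = £563,394.00, so EBIT − I = £2,647,295.70.
Degree of combined leverage = contribution ÷ (EBIT − I) = £4,900,989.70 ÷ £2,647,295.70 = 1.8513.
%ΔEPS = DCL × %ΔSales = 1.8513 × +21.3% = +39.4%.

+39.4%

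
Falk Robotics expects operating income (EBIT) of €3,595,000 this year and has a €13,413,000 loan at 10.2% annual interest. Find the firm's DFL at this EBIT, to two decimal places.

Interest = €1,368,126.00.
DFL = EBIT ÷ (EBIT − I) = €3,595,000 ÷ (€3,595,000 − €1,368,126.00) = €3,595,000 ÷ €2,226,874.00 = 1.6144.

1.61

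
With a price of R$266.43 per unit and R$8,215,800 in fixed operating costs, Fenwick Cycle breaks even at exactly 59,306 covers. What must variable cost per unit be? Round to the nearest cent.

R$127.90

Contribution per unit must be FC / Q = R$8,215,800 / 59,306 = R$138.5324.
Hence VC = price − CM = R$266.43 − R$138.5324 = R$127.90.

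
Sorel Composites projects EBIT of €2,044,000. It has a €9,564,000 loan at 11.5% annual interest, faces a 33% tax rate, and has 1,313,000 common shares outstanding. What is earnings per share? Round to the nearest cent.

€0.48

Pre-tax income = €2,044,000 − €1,099,860.00 = €944,140.00.
Net income = €944,140.00 × (1 − 0.33) = €632,573.80.
EPS = €632,573.80 ÷ 1,313,000 = €0.48.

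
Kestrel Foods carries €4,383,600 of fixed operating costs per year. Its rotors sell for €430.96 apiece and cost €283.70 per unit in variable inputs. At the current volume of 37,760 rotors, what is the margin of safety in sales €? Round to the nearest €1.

Each unit contributes €430.96 − €283.70 = €147.26. Break-even units = €4,383,600 ÷ €147.26 = 29,767.76; break-even revenue = 29,767.76 × €430.96 = €12,828,712.86.
Current sales = 37,760 × €430.96 = €16,273,049.60.
Margin of safety = €16,273,049.60 − €12,828,712.86 = €3,444,337.

€3,444,337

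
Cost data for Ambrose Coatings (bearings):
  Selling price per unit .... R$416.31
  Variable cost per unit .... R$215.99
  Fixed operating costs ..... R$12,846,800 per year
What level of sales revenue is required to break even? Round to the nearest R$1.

CM per unit = R$416.31 − R$215.99 = R$200.32; CM ratio = R$200.32 / R$416.31 = 0.4812.
Break-even revenue = fixed costs × price ÷ CM = R$12,846,800 × R$416.31 ÷ R$200.32 = R$26,698,539.

R$26,698,539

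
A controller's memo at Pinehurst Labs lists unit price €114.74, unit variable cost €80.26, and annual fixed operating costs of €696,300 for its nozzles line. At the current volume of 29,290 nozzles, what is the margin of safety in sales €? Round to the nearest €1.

Unit CM = price − variable cost = €114.74 − €80.26 = €34.48. Break-even units = €696,300 ÷ €34.48 = 20,194.32; break-even revenue = 20,194.32 × €114.74 = €2,317,095.77.
Actual sales revenue = 29,290 × €114.74 = €3,360,734.60.
Margin of safety = €3,360,734.60 − €2,317,095.77 = €1,043,639.

€1,043,639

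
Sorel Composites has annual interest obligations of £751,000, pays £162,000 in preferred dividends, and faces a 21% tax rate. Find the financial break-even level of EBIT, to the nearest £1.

£956,063

Grossing the preferred dividend up to pre-tax terms: £162,000 / (1 − 0.21) = £205,063.29.
EPS = 0 when EBIT covers interest plus the pre-tax preferred burden: £751,000 + £205,063.29 = £956,063.29.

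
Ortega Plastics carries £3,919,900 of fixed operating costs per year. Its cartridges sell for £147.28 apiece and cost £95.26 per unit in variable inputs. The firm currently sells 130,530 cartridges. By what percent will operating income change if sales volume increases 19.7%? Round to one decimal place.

At 130,530 units, contribution = 130,530 × £52.02 = £6,790,170.60.
Operating income = contribution − fixed costs = £6,790,170.60 − £3,919,900 = £2,870,270.60.
Degree of operating leverage = £6,790,170.60 / £2,870,270.60 = 2.3657.
%ΔEBIT = DOL × %ΔSales = 2.3657 × +19.7% = +46.6%.

+46.6%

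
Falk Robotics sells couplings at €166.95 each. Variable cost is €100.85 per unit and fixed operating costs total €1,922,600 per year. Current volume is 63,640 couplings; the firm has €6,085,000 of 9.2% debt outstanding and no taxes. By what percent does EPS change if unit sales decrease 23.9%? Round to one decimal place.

-58.3%

Total contribution margin = 63,640 × €66.10 = €4,206,604.00.
Operating income = contribution − fixed costs = €4,206,604.00 − €1,922,600 = €2,284,004.00.
After interest of €559,820.00, pre-tax earnings = €1,724,184.00.
Degree of combined leverage = contribution ÷ (EBIT − I) = €4,206,604.00 ÷ €1,724,184.00 = 2.4398.
%ΔEPS = DCL × %ΔSales = 2.4398 × -23.9% = -58.3%.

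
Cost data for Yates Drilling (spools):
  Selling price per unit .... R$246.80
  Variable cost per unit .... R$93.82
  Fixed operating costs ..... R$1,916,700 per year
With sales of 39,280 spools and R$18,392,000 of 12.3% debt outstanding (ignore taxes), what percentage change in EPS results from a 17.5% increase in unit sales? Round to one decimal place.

Total contribution margin = 39,280 × R$152.98 = R$6,009,054.40.
EBIT = R$6,009,054.40 − R$1,916,700 = R$4,092,354.40.
Interest = R$2,262,216.00, so EBIT − I = R$1,830,138.40.
Degree of combined leverage = contribution ÷ (EBIT − I) = R$6,009,054.40 ÷ R$1,830,138.40 = 3.2834.
EPS therefore changes by 3.2834 × (+17.5%) = +57.5%.

+57.5%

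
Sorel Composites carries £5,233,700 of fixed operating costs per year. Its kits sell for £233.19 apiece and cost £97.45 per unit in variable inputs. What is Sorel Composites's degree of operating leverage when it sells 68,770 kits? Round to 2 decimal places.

2.28

At 68,770 units, contribution = 68,770 × £135.74 = £9,334,839.80.
EBIT = £9,334,839.80 − £5,233,700 = £4,101,139.80.
DOL = contribution ÷ EBIT = £9,334,839.80 ÷ £4,101,139.80 = 2.2762.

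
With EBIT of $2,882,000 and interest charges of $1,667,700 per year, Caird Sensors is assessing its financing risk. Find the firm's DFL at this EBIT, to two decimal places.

2.37

Annual interest charges come to $1,667,700.00.
Degree of financial leverage = EBIT / (EBIT − interest) = $2,882,000 / $1,214,300.00 = 2.3734.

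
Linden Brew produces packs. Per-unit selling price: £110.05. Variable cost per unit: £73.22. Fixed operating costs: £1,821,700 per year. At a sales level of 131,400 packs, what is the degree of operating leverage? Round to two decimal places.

Total contribution margin = 131,400 × £36.83 = £4,839,462.00.
EBIT = £4,839,462.00 − £1,821,700 = £3,017,762.00.
So DOL = total CM / EBIT = £4,839,462.00 / £3,017,762.00 = 1.6037.

1.60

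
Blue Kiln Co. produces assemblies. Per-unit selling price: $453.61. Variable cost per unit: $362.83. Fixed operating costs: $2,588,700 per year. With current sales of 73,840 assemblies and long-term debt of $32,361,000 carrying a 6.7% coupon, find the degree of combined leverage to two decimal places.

Contribution at this volume is 73,840 × $90.78 = $6,703,195.20.
Subtracting fixed costs: EBIT = $6,703,195.20 − $2,588,700 = $4,114,495.20. Interest = $2,168,187.00.
DOL = $6,703,195.20 ÷ $4,114,495.20 = 1.6292; DFL = $4,114,495.20 ÷ $1,946,308.20 = 2.1140.
DCL = DOL × DFL = 1.6292 × 2.1140 = 3.4441.

3.44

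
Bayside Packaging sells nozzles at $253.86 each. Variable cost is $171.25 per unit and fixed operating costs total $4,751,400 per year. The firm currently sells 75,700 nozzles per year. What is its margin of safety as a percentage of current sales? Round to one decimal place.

Unit CM = price − variable cost = $253.86 − $171.25 = $82.61. Break-even units = $4,751,400 ÷ $82.61 = 57,516.04; break-even revenue = 57,516.04 × $253.86 = $14,601,021.72.
Actual sales revenue = 75,700 × $253.86 = $19,217,202.00.
Margin of safety = ($19,217,202.00 − $14,601,021.72) ÷ $19,217,202.00 = 24.0%.

24.0%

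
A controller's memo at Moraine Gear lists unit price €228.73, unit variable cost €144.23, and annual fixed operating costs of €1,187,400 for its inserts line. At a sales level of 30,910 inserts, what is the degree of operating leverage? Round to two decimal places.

1.83

At 30,910 units, contribution = 30,910 × €84.50 = €2,611,895.00.
Operating income = contribution − fixed costs = €2,611,895.00 − €1,187,400 = €1,424,495.00.
So DOL = total CM / EBIT = €2,611,895.00 / €1,424,495.00 = 1.8336.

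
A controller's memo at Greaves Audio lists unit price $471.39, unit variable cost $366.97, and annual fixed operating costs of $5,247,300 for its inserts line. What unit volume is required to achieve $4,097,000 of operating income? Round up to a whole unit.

Each unit contributes $471.39 − $366.97 = $104.42.
Units = (FC + target) / CM = ($5,247,300 + $4,097,000) / $104.42 = 89,487.65, so 89,488 inserts.

89,488 inserts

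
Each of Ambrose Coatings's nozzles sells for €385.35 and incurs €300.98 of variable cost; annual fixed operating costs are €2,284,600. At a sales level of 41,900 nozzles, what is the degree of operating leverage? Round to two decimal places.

Contribution at this volume is 41,900 × €84.37 = €3,535,103.00.
Subtracting fixed costs: EBIT = €3,535,103.00 − €2,284,600 = €1,250,503.00.
DOL = contribution ÷ EBIT = €3,535,103.00 ÷ €1,250,503.00 = 2.8269.

2.83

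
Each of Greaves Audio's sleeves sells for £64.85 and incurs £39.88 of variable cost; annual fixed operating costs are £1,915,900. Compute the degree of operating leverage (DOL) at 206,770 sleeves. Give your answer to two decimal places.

At 206,770 units, contribution = 206,770 × £24.97 = £5,163,046.90.
Subtracting fixed costs: EBIT = £5,163,046.90 − £1,915,900 = £3,247,146.90.
Degree of operating leverage = £5,163,046.90 / £3,247,146.90 = 1.5900.

1.59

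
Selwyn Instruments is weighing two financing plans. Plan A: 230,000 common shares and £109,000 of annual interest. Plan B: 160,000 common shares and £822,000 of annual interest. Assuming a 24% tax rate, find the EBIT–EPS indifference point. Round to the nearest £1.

£2,451,714

Set EPS_A = EPS_B: (EBIT − £109,000)(1 − 0.24) ÷ 230,000 = (EBIT − £822,000)(1 − 0.24) ÷ 160,000.
Cancelling (1 − t) and cross-multiplying: 160,000·(EBIT − 109,000) = 230,000·(EBIT − 822,000).
Solving, EBIT = (822,000·230,000 − 109,000·160,000) / (230,000 − 160,000) = 171,620,000,000 / 70,000 = 2,451,714.29.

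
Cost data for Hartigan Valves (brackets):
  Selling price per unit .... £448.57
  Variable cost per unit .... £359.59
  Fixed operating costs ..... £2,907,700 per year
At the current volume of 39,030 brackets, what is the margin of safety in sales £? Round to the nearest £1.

Each unit contributes £448.57 − £359.59 = £88.98. Break-even units = £2,907,700 ÷ £88.98 = 32,678.13; break-even revenue = 32,678.13 × £448.57 = £14,658,428.74.
Current sales = 39,030 × £448.57 = £17,507,687.10.
Margin of safety = £17,507,687.10 − £14,658,428.74 = £2,849,258.

£2,849,258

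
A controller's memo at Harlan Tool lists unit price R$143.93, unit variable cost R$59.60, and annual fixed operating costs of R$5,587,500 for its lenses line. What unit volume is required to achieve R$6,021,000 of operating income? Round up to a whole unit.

137,656 lenses

Each unit contributes R$143.93 − R$59.60 = R$84.33.
Required volume = (fixed costs + target profit) ÷ CM = (R$5,587,500 + R$6,021,000) ÷ R$84.33 = 137,655.64, so 137,656 lenses.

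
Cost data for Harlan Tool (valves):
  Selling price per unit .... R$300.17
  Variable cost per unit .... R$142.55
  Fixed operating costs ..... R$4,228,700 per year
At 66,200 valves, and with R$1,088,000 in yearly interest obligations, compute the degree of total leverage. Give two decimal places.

2.04

Contribution at this volume is 66,200 × R$157.62 = R$10,434,444.00.
EBIT = R$10,434,444.00 − R$4,228,700 = R$6,205,744.00. Interest = R$1,088,000.00.
DOL = R$10,434,444.00 ÷ R$6,205,744.00 = 1.6814; DFL = R$6,205,744.00 ÷ R$5,117,744.00 = 1.2126.
DCL = DOL × DFL = 1.6814 × 1.2126 = 2.0389.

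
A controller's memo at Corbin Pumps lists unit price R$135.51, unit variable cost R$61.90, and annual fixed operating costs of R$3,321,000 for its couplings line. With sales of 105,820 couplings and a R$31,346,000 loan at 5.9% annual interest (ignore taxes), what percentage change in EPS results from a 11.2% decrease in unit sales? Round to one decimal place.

-33.3%

Contribution at this volume is 105,820 × R$73.61 = R$7,789,410.20.
Operating income = contribution − fixed costs = R$7,789,410.20 − R$3,321,000 = R$4,468,410.20.
Interest = R$1,849,414.00, so EBIT − I = R$2,618,996.20.
DCL = total CM / (EBIT − I) = R$7,789,410.20 / R$2,618,996.20 = 2.9742.
EPS therefore changes by 2.9742 × (-11.2%) = -33.3%.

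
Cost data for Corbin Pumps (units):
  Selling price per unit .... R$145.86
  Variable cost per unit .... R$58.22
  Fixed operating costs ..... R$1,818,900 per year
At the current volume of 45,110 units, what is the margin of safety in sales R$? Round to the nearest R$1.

R$3,552,534

Unit CM = price − variable cost = R$145.86 − R$58.22 = R$87.64. Break-even units = R$1,818,900 ÷ R$87.64 = 20,754.22; break-even revenue = 20,754.22 × R$145.86 = R$3,027,210.79.
Actual sales revenue = 45,110 × R$145.86 = R$6,579,744.60.
Margin of safety = R$6,579,744.60 − R$3,027,210.79 = R$3,552,534.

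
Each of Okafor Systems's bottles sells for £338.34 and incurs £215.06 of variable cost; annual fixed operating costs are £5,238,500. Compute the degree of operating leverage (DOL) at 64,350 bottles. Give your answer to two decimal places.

At 64,350 units, contribution = 64,350 × £123.28 = £7,933,068.00.
Operating income = contribution − fixed costs = £7,933,068.00 − £5,238,500 = £2,694,568.00.
DOL = contribution ÷ EBIT = £7,933,068.00 ÷ £2,694,568.00 = 2.9441.

2.94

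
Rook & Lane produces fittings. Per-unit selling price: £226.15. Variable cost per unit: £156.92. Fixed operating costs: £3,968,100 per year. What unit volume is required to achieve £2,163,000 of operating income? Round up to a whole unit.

Unit CM = price − variable cost = £226.15 − £156.92 = £69.23.
Required volume = (fixed costs + target profit) ÷ CM = (£3,968,100 + £2,163,000) ÷ £69.23 = 88,561.32, so 88,562 fittings.

88,562 fittings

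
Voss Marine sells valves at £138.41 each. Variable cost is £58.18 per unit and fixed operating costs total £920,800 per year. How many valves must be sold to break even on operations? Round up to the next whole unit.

Unit CM = price − variable cost = £138.41 − £58.18 = £80.23.
Break-even volume = fixed costs ÷ CM per unit = £920,800 ÷ £80.23 = 11,477.00, so 11,478 valves.

11,478 valves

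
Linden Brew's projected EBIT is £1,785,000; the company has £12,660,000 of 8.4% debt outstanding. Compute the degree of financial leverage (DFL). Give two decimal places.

2.47

Annual interest charges come to £1,063,440.00.
Degree of financial leverage = EBIT / (EBIT − interest) = £1,785,000 / £721,560.00 = 2.4738.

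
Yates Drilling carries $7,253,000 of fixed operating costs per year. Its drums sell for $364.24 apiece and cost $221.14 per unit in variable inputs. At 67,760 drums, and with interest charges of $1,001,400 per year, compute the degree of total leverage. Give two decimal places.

6.72

Total contribution margin = 67,760 × $143.10 = $9,696,456.00.
Operating income = contribution − fixed costs = $9,696,456.00 − $7,253,000 = $2,443,456.00. Interest = $1,001,400.00, so EBIT − I = $1,442,056.00.
DCL = contribution ÷ (EBIT − I) = $9,696,456.00 ÷ $1,442,056.00 = 6.7240.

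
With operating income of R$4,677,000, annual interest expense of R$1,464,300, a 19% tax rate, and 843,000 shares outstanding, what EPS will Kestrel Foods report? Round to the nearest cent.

R$3.09

Interest = R$1,464,300.00, so EBT = R$4,677,000 − R$1,464,300.00 = R$3,212,700.00.
Net income = R$3,212,700.00 × (1 − 0.19) = R$2,602,287.00.
EPS = R$2,602,287.00 ÷ 843,000 = R$3.09.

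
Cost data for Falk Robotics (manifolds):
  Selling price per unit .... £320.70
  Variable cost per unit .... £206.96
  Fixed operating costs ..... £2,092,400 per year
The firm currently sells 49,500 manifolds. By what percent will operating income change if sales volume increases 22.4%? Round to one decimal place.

+35.6%

Total contribution margin = 49,500 × £113.74 = £5,630,130.00.
Operating income = contribution − fixed costs = £5,630,130.00 − £2,092,400 = £3,537,730.00.
So DOL = total CM / EBIT = £5,630,130.00 / £3,537,730.00 = 1.5915.
So EBIT moves 1.5915 × (+22.4%) = +35.6%.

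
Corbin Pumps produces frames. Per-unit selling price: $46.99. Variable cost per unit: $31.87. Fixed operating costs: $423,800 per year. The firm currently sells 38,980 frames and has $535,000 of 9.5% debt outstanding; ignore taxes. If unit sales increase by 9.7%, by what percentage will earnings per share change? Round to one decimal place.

Contribution at this volume is 38,980 × $15.12 = $589,377.60.
Subtracting fixed costs: EBIT = $589,377.60 − $423,800 = $165,577.60.
After interest of $50,825.00, pre-tax earnings = $114,752.60.
DCL = total CM / (EBIT − I) = $589,377.60 / $114,752.60 = 5.1361.
EPS therefore changes by 5.1361 × (+9.7%) = +49.8%.

+49.8%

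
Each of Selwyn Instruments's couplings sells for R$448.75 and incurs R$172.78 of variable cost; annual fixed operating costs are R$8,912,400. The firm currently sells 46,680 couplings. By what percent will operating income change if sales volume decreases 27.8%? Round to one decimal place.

At 46,680 units, contribution = 46,680 × R$275.97 = R$12,882,279.60.
EBIT = R$12,882,279.60 − R$8,912,400 = R$3,969,879.60.
DOL = contribution ÷ EBIT = R$12,882,279.60 ÷ R$3,969,879.60 = 3.2450.
So EBIT moves 3.2450 × (-27.8%) = -90.2%.

-90.2%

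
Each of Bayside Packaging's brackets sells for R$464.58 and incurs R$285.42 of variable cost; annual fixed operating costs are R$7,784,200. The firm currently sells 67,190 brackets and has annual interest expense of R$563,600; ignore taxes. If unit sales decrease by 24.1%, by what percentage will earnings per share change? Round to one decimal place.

-78.6%

Contribution at this volume is 67,190 × R$179.16 = R$12,037,760.40.
EBIT = R$12,037,760.40 − R$7,784,200 = R$4,253,560.40.
Interest = R$563,600.00, so EBIT − I = R$3,689,960.40.
DCL = total CM / (EBIT − I) = R$12,037,760.40 / R$3,689,960.40 = 3.2623.
%ΔEPS = DCL × %ΔSales = 3.2623 × -24.1% = -78.6%.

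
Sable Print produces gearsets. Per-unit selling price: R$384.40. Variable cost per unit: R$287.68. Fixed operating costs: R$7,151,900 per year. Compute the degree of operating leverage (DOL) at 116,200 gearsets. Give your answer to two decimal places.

2.75

Contribution at this volume is 116,200 × R$96.72 = R$11,238,864.00.
Subtracting fixed costs: EBIT = R$11,238,864.00 − R$7,151,900 = R$4,086,964.00.
DOL = contribution ÷ EBIT = R$11,238,864.00 ÷ R$4,086,964.00 = 2.7499.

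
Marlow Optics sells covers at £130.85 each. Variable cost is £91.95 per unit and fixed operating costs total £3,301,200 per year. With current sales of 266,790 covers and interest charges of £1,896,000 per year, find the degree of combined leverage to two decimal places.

Total contribution margin = 266,790 × £38.90 = £10,378,131.00.
EBIT = £10,378,131.00 − £3,301,200 = £7,076,931.00. Interest = £1,896,000.00, so EBIT − I = £5,180,931.00.
Degree of total leverage = total CM / (EBIT − interest) = £10,378,131.00 / £5,180,931.00 = 2.0031.

2.00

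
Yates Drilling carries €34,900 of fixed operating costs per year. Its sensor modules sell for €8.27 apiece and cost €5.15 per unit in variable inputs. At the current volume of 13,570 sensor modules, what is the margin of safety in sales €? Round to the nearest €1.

€19,717

Each unit contributes €8.27 − €5.15 = €3.12. Break-even units = €34,900 ÷ €3.12 = 11,185.90; break-even revenue = 11,185.90 × €8.27 = €92,507.37.
Current sales = 13,570 × €8.27 = €112,223.90.
Margin of safety = €112,223.90 − €92,507.37 = €19,717.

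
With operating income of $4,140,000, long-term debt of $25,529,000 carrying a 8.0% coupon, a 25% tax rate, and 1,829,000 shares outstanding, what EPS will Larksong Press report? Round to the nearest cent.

$0.86

Pre-tax income = $4,140,000 − $2,042,320.00 = $2,097,680.00.
After tax at 25%: net income = $2,097,680.00 × 0.75 = $1,573,260.00.
EPS = $1,573,260.00 ÷ 1,829,000 = $0.86.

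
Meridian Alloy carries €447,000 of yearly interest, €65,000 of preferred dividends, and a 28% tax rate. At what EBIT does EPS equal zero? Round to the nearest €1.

€537,278

Grossing the preferred dividend up to pre-tax terms: €65,000 / (1 − 0.28) = €90,277.78.
EPS = 0 when EBIT covers interest plus the pre-tax preferred burden: €447,000 + €90,277.78 = €537,277.78.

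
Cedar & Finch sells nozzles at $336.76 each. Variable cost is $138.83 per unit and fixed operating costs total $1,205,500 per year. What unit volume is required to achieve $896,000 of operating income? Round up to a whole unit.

10,618 nozzles

Each unit contributes $336.76 − $138.83 = $197.93.
Units = (FC + target) / CM = ($1,205,500 + $896,000) / $197.93 = 10,617.39, so 10,618 nozzles.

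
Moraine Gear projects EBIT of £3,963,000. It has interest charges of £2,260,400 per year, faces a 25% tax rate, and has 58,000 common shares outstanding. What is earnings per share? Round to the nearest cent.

Interest = £2,260,400.00, so EBT = £3,963,000 − £2,260,400.00 = £1,702,600.00.
Net income = £1,702,600.00 × (1 − 0.25) = £1,276,950.00.
Per share: £1,276,950.00 / 58,000 shares = £22.02.

£22.02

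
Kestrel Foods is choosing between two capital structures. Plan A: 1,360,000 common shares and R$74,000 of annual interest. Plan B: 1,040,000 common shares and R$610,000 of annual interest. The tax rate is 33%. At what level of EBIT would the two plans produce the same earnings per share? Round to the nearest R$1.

At indifference, (EBIT − 74,000)(1 − t)/1,360,000 = (EBIT − 610,000)(1 − t)/1,040,000.
The (1 − t) factor cancels: (EBIT − 74,000) × 1,040,000 = (EBIT − 610,000) × 1,360,000.
Solving, EBIT = (610,000·1,360,000 − 74,000·1,040,000) / (1,360,000 − 1,040,000) = 752,640,000,000 / 320,000 = 2,352,000.00.

R$2,352,000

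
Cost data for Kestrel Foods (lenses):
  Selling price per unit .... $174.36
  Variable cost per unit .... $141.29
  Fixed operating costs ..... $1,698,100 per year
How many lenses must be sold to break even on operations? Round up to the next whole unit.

51,349 lenses

Unit CM = price − variable cost = $174.36 − $141.29 = $33.07.
Break-even volume = fixed costs ÷ CM per unit = $1,698,100 ÷ $33.07 = 51,348.65, so 51,349 lenses.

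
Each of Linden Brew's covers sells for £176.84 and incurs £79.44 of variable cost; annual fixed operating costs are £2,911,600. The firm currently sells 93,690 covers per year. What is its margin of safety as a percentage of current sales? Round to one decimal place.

Each unit contributes £176.84 − £79.44 = £97.40. Break-even units = £2,911,600 ÷ £97.40 = 29,893.22; break-even revenue = 29,893.22 × £176.84 = £5,286,317.70.
Current sales = 93,690 × £176.84 = £16,568,139.60.
Margin of safety = (£16,568,139.60 − £5,286,317.70) ÷ £16,568,139.60 = 68.1%.

68.1%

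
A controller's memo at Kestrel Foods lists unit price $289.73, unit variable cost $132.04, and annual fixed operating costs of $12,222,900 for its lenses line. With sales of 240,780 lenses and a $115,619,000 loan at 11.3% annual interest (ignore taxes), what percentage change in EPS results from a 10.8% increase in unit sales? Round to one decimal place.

At 240,780 units, contribution = 240,780 × $157.69 = $37,968,598.20.
Subtracting fixed costs: EBIT = $37,968,598.20 − $12,222,900 = $25,745,698.20.
After interest of $13,064,947.00, pre-tax earnings = $12,680,751.20.
Degree of combined leverage = contribution ÷ (EBIT − I) = $37,968,598.20 ÷ $12,680,751.20 = 2.9942.
%ΔEPS = DCL × %ΔSales = 2.9942 × +10.8% = +32.3%.

+32.3%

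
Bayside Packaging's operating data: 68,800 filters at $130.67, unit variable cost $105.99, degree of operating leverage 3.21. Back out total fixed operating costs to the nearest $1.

Contribution at this volume is 68,800 × $24.68 = $1,697,984.00.
Since DOL = CM ÷ EBIT, EBIT = $1,697,984.00 ÷ 3.21 = $528,966.98.
Fixed costs = CM − EBIT = $1,697,984.00 − $528,966.98 = $1,169,017.

$1,169,017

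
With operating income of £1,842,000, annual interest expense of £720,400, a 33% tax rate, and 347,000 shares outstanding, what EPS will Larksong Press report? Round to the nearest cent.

£2.17

Interest = £720,400.00, so EBT = £1,842,000 − £720,400.00 = £1,121,600.00.
After tax at 33%: net income = £1,121,600.00 × 0.67 = £751,472.00.
EPS = £751,472.00 ÷ 347,000 = £2.17.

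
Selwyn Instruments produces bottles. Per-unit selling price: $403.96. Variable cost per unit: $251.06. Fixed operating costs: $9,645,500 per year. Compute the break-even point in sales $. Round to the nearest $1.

CM per unit = $403.96 − $251.06 = $152.90; CM ratio = $152.90 / $403.96 = 0.3785.
Break-even revenue = fixed costs × price ÷ CM = $9,645,500 × $403.96 ÷ $152.90 = $25,483,297.

$25,483,297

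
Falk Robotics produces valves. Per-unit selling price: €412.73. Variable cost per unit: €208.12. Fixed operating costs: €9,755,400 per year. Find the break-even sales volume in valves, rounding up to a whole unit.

Contribution margin per unit = €412.73 − €208.12 = €204.61.
Units to break even: €9,755,400 ÷ €204.61 = 47,678.02, rounded up to 47,679.

47,679 valves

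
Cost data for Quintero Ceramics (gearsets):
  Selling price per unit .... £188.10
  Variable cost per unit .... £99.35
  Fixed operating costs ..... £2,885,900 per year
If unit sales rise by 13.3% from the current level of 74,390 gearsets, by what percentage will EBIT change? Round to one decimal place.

Total contribution margin = 74,390 × £88.75 = £6,602,112.50.
Subtracting fixed costs: EBIT = £6,602,112.50 − £2,885,900 = £3,716,212.50.
So DOL = total CM / EBIT = £6,602,112.50 / £3,716,212.50 = 1.7766.
%ΔEBIT = DOL × %ΔSales = 1.7766 × +13.3% = +23.6%.

+23.6%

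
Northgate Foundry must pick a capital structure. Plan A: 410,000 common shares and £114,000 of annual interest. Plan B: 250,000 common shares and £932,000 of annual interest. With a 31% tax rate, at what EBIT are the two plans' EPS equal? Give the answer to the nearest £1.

At indifference, (EBIT − 114,000)(1 − t)/410,000 = (EBIT − 932,000)(1 − t)/250,000.
Cancelling (1 − t) and cross-multiplying: 250,000·(EBIT − 114,000) = 410,000·(EBIT − 932,000).
Solving, EBIT = (932,000·410,000 − 114,000·250,000) / (410,000 − 250,000) = 353,620,000,000 / 160,000 = 2,210,125.00.

£2,210,125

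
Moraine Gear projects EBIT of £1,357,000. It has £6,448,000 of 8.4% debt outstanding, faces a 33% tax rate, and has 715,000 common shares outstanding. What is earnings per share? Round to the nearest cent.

Pre-tax income = £1,357,000 − £541,632.00 = £815,368.00.
Net income = £815,368.00 × (1 − 0.33) = £546,296.56.
Per share: £546,296.56 / 715,000 shares = £0.76.

£0.76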